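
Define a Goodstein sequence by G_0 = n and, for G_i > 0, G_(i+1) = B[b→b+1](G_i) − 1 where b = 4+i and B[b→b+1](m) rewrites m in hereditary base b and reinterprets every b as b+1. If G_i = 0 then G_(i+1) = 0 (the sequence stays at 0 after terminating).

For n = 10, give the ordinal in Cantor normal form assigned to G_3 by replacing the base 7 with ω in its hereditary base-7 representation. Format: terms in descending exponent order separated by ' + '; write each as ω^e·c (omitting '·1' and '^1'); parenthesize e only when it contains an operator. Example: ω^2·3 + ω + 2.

G_0=10  [base 4] 2·4 + 2  →[4↦5]→  2·5 + 2 = 12  −1 ⇒ G_1=11
G_1=11  [base 5] 2·5 + 1  →[5↦6]→  2·6 + 1 = 13  −1 ⇒ G_2=12
G_2=12  [base 6] 2·6  →[6↦7]→  2·7 = 14  −1 ⇒ G_3=13

ω + 6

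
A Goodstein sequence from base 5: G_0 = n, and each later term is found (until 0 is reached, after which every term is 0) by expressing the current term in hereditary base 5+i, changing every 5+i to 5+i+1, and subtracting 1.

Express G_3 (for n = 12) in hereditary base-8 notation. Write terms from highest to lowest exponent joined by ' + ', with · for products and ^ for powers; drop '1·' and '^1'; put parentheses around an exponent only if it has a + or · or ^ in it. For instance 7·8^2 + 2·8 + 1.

8 + 7

G_0=12  [base 5] 2·5 + 2  →[5↦6]→  2·6 + 2 = 14  −1 ⇒ G_1=13
G_1=13  [base 6] 2·6 + 1  →[6↦7]→  2·7 + 1 = 15  −1 ⇒ G_2=14
G_2=14  [base 7] 2·7  →[7↦8]→  2·8 = 16  −1 ⇒ G_3=15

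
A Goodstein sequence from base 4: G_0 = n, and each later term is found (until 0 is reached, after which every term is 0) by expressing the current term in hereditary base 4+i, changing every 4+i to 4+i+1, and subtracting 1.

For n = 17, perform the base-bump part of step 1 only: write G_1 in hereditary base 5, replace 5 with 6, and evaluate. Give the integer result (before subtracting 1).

[0] 17 ≡ 4^2 + 1 (base 4). Lift 5: 26. −1: 25.
[1] 25 ≡ 5^2 (base 5). Lift 6: 36. −1: 35.

36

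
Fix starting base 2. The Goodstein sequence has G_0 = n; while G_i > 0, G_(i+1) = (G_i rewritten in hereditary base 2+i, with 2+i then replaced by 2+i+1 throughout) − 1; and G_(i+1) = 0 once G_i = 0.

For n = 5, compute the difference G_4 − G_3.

308

G_0 = 5. HB_2(5) = 2^2 + 1. Bump = 28. G_1 = 27.
G_1 = 27. HB_3(27) = 3^3. Bump = 256. G_2 = 255.
G_2 = 255. HB_4(255) = 3·4^3 + 3·4^2 + 3·4 + 3. Bump = 468. G_3 = 467.
G_3 = 467. HB_5(467) = 3·5^3 + 3·5^2 + 3·5 + 2. Bump = 776. G_4 = 775.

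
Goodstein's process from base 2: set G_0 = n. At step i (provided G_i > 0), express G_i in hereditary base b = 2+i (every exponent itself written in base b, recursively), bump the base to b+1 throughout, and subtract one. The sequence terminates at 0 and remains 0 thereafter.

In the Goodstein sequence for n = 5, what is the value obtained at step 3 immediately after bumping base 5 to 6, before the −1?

776

G_0=5  [base 2] 2^2 + 1  →[2↦3]→  3^3 + 1 = 28  −1 ⇒ G_1=27
G_1=27  [base 3] 3^3  →[3↦4]→  4^4 = 256  −1 ⇒ G_2=255
G_2=255  [base 4] 3·4^3 + 3·4^2 + 3·4 + 3  →[4↦5]→  3·5^3 + 3·5^2 + 3·5 + 3 = 468  −1 ⇒ G_3=467
G_3=467  [base 5] 3·5^3 + 3·5^2 + 3·5 + 2  →[5↦6]→  3·6^3 + 3·6^2 + 3·6 + 2 = 776  −1 ⇒ G_4=775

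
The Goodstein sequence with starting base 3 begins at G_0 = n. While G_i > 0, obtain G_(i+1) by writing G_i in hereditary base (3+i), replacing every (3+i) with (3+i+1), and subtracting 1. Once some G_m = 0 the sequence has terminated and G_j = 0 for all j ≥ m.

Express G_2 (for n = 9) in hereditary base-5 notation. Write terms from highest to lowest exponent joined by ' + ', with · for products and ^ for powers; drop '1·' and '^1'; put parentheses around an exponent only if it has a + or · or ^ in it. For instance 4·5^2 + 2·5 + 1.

3·5 + 2

9 —HB3→ 3^2 —bump→ 4^2 = 16 —(−1)→ 15
15 —HB4→ 3·4 + 3 —bump→ 3·5 + 3 = 18 —(−1)→ 17
17 —HB5→ 3·5 + 2 —bump→ 3·6 + 2 = 20 —(−1)→ 19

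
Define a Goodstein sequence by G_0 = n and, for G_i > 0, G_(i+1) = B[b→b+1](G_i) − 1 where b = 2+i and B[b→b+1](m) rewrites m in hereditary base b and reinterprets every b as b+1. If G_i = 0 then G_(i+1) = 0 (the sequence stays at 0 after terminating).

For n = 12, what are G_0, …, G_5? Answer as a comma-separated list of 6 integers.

12, 107, 1065, 15685, 280019, 5764910

G_0 = 12. HB_2(12) = 2^(2 + 1) + 2^2. Bump = 108. G_1 = 107.
G_1 = 107. HB_3(107) = 3^(3 + 1) + 2·3^2 + 2·3 + 2. Bump = 1066. G_2 = 1065.
G_2 = 1065. HB_4(1065) = 4^(4 + 1) + 2·4^2 + 2·4 + 1. Bump = 15686. G_3 = 15685.
G_3 = 15685. HB_5(15685) = 5^(5 + 1) + 2·5^2 + 2·5. Bump = 280020. G_4 = 280019.
G_4 = 280019. HB_6(280019) = 6^(6 + 1) + 2·6^2 + 6 + 5. Bump = 5764911. G_5 = 5764910.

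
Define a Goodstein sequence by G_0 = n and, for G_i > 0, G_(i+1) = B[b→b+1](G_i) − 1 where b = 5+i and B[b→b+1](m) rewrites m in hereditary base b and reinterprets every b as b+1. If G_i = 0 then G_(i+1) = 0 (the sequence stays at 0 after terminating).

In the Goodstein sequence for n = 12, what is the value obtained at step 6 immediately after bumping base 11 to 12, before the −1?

G_0=12  [base 5] 2·5 + 2  →[5↦6]→  2·6 + 2 = 14  −1 ⇒ G_1=13
G_1=13  [base 6] 2·6 + 1  →[6↦7]→  2·7 + 1 = 15  −1 ⇒ G_2=14
G_2=14  [base 7] 2·7  →[7↦8]→  2·8 = 16  −1 ⇒ G_3=15
G_3=15  [base 8] 8 + 7  →[8↦9]→  9 + 7 = 16  −1 ⇒ G_4=15
G_4=15  [base 9] 9 + 6  →[9↦10]→  10 + 6 = 16  −1 ⇒ G_5=15
G_5=15  [base 10] 10 + 5  →[10↦11]→  11 + 5 = 16  −1 ⇒ G_6=15
G_6=15  [base 11] 11 + 4  →[11↦12]→  12 + 4 = 16  −1 ⇒ G_7=15

16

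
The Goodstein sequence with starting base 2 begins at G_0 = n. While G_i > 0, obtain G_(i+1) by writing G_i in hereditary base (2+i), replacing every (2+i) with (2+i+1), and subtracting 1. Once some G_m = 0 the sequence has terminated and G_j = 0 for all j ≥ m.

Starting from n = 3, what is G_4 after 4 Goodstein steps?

1

[0] 3 ≡ 2 + 1 (base 2). Lift 3: 4. −1: 3.
[1] 3 ≡ 3 (base 3). Lift 4: 4. −1: 3.
[2] 3 ≡ 3 (base 4). Lift 5: 3. −1: 2.
[3] 2 ≡ 2 (base 5). Lift 6: 2. −1: 1.
[4] 1 ≡ 1 (base 6). Lift 7: 1. −1: 0.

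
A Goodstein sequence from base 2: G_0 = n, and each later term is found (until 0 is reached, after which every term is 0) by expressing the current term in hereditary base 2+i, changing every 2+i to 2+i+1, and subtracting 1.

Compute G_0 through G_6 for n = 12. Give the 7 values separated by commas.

base 2: 12 = 2^(2 + 1) + 2^2; at 3: 3^(3 + 1) + 3^3 = 108; next = 107
base 3: 107 = 3^(3 + 1) + 2·3^2 + 2·3 + 2; at 4: 4^(4 + 1) + 2·4^2 + 2·4 + 2 = 1066; next = 1065
base 4: 1065 = 4^(4 + 1) + 2·4^2 + 2·4 + 1; at 5: 5^(5 + 1) + 2·5^2 + 2·5 + 1 = 15686; next = 15685
base 5: 15685 = 5^(5 + 1) + 2·5^2 + 2·5; at 6: 6^(6 + 1) + 2·6^2 + 2·6 = 280020; next = 280019
base 6: 280019 = 6^(6 + 1) + 2·6^2 + 6 + 5; at 7: 7^(7 + 1) + 2·7^2 + 7 + 5 = 5764911; next = 5764910
base 7: 5764910 = 7^(7 + 1) + 2·7^2 + 7 + 4; at 8: 8^(8 + 1) + 2·8^2 + 8 + 4 = 134217868; next = 134217867

12, 107, 1065, 15685, 280019, 5764910, 134217867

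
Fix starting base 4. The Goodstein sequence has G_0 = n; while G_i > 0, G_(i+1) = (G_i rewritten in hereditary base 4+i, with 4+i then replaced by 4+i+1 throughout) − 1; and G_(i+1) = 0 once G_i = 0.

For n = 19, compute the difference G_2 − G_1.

[0] 19 ≡ 4^2 + 3 (base 4). Lift 5: 28. −1: 27.
[1] 27 ≡ 5^2 + 2 (base 5). Lift 6: 38. −1: 37.

10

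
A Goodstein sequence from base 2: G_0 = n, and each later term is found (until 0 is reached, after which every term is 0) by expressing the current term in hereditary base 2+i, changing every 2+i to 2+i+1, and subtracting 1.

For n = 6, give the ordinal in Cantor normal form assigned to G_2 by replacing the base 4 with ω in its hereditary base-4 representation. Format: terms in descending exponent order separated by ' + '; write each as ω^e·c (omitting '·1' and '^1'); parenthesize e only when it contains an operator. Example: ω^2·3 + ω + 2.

step 0: 6 = 2^2 + 2; sub 3 for 2: 3^3 + 3; = 30; G_1 = 30−1 = 29
step 1: 29 = 3^3 + 2; sub 4 for 3: 4^4 + 2; = 258; G_2 = 258−1 = 257
step 2: 257 = 4^4 + 1; sub 5 for 4: 5^5 + 1; = 3126; G_3 = 3126−1 = 3125

ω^ω + 1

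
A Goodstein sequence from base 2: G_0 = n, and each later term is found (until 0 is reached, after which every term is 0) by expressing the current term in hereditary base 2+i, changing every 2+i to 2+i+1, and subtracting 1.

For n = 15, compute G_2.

base 2: 15 = 2^(2 + 1) + 2^2 + 2 + 1; at 3: 3^(3 + 1) + 3^3 + 3 + 1 = 112; next = 111
base 3: 111 = 3^(3 + 1) + 3^3 + 3; at 4: 4^(4 + 1) + 4^4 + 4 = 1284; next = 1283

1283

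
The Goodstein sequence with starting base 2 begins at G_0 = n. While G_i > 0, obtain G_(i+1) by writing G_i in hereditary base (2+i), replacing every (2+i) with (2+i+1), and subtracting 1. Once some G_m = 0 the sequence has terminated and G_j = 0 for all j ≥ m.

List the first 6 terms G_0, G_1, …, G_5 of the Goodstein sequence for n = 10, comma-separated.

i=0: 10 = 2^(2 + 1) + 2 (b=2); 2→3: 3^(3 + 1) + 3 = 84; 84−1 = 83
i=1: 83 = 3^(3 + 1) + 2 (b=3); 3→4: 4^(4 + 1) + 2 = 1026; 1026−1 = 1025
i=2: 1025 = 4^(4 + 1) + 1 (b=4); 4→5: 5^(5 + 1) + 1 = 15626; 15626−1 = 15625
i=3: 15625 = 5^(5 + 1) (b=5); 5→6: 6^(6 + 1) = 279936; 279936−1 = 279935
i=4: 279935 = 5·6^6 + 5·6^5 + 5·6^4 + 5·6^3 + 5·6^2 + 5·6 + 5 (b=6); 6→7: 5·7^7 + 5·7^5 + 5·7^4 + 5·7^3 + 5·7^2 + 5·7 + 5 = 4215755; 4215755−1 = 4215754

10, 83, 1025, 15625, 279935, 4215754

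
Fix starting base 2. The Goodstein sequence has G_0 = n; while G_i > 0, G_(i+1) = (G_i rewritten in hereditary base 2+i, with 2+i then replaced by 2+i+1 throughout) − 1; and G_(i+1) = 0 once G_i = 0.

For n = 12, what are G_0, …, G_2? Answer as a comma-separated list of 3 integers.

(0) 12|_2 = 2^(2 + 1) + 2^2 ↦ 3^(3 + 1) + 3^3|_3 = 108 ⇒ 107
(1) 107|_3 = 3^(3 + 1) + 2·3^2 + 2·3 + 2 ↦ 4^(4 + 1) + 2·4^2 + 2·4 + 2|_4 = 1066 ⇒ 1065

12, 107, 1065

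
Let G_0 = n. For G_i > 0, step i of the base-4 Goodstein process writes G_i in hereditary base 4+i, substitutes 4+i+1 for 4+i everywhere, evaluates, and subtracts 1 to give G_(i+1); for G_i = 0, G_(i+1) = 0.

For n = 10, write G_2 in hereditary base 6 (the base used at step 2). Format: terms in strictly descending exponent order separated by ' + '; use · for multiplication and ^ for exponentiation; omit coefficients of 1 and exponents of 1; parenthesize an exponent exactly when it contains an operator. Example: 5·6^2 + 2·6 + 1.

2·6

[0] 10 ≡ 2·4 + 2 (base 4). Lift 5: 12. −1: 11.
[1] 11 ≡ 2·5 + 1 (base 5). Lift 6: 13. −1: 12.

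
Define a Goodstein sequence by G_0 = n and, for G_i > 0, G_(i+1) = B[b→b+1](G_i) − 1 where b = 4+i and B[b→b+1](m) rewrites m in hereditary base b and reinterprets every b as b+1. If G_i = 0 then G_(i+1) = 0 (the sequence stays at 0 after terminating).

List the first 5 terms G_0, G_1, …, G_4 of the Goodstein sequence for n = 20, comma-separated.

20, 29, 39, 51, 65

step 0: 20 = 4^2 + 4; sub 5 for 4: 5^2 + 5; = 30; G_1 = 30−1 = 29
step 1: 29 = 5^2 + 4; sub 6 for 5: 6^2 + 4; = 40; G_2 = 40−1 = 39
step 2: 39 = 6^2 + 3; sub 7 for 6: 7^2 + 3; = 52; G_3 = 52−1 = 51
step 3: 51 = 7^2 + 2; sub 8 for 7: 8^2 + 2; = 66; G_4 = 66−1 = 65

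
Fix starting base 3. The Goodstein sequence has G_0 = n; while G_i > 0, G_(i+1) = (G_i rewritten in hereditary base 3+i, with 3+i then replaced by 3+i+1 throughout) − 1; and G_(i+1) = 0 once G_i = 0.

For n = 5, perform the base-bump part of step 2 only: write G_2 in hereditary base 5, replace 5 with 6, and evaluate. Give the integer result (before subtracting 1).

6

step 0: 5 = 3 + 2; sub 4 for 3: 4 + 2; = 6; G_1 = 6−1 = 5
step 1: 5 = 4 + 1; sub 5 for 4: 5 + 1; = 6; G_2 = 6−1 = 5
step 2: 5 = 5; sub 6 for 5: 6; = 6; G_3 = 6−1 = 5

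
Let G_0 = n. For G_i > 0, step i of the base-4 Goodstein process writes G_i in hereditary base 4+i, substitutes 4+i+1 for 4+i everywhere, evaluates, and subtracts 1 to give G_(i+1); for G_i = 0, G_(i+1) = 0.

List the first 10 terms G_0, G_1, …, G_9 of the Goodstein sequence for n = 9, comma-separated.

9, 10, 11, 11, 11, 11, 11, 11, 11, 10

[0] 9 ≡ 2·4 + 1 (base 4). Lift 5: 11. −1: 10.
[1] 10 ≡ 2·5 (base 5). Lift 6: 12. −1: 11.
[2] 11 ≡ 6 + 5 (base 6). Lift 7: 12. −1: 11.
[3] 11 ≡ 7 + 4 (base 7). Lift 8: 12. −1: 11.
[4] 11 ≡ 8 + 3 (base 8). Lift 9: 12. −1: 11.
[5] 11 ≡ 9 + 2 (base 9). Lift 10: 12. −1: 11.
[6] 11 ≡ 10 + 1 (base 10). Lift 11: 12. −1: 11.
[7] 11 ≡ 11 (base 11). Lift 12: 12. −1: 11.
[8] 11 ≡ 11 (base 12). Lift 13: 11. −1: 10.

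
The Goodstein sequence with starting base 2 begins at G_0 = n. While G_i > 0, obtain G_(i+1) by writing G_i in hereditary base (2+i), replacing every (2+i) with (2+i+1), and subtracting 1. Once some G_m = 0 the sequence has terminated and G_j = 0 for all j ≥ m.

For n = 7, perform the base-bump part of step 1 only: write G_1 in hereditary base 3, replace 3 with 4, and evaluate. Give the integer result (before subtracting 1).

260

step 0: 7 = 2^2 + 2 + 1; sub 3 for 2: 3^3 + 3 + 1; = 31; G_1 = 31−1 = 30
step 1: 30 = 3^3 + 3; sub 4 for 3: 4^4 + 4; = 260; G_2 = 260−1 = 259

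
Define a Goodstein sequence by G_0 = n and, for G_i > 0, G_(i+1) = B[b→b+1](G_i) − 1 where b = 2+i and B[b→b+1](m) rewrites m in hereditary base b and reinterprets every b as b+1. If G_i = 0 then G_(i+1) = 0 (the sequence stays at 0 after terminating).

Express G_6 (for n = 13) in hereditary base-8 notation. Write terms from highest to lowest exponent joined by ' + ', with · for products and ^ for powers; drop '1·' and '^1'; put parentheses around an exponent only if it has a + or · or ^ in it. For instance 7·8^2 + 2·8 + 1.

8^(8 + 1) + 3·8^3 + 3·8^2 + 2·8 + 7

(0) 13|_2 = 2^(2 + 1) + 2^2 + 1 ↦ 3^(3 + 1) + 3^3 + 1|_3 = 109 ⇒ 108
(1) 108|_3 = 3^(3 + 1) + 3^3 ↦ 4^(4 + 1) + 4^4|_4 = 1280 ⇒ 1279
(2) 1279|_4 = 4^(4 + 1) + 3·4^3 + 3·4^2 + 3·4 + 3 ↦ 5^(5 + 1) + 3·5^3 + 3·5^2 + 3·5 + 3|_5 = 16093 ⇒ 16092
(3) 16092|_5 = 5^(5 + 1) + 3·5^3 + 3·5^2 + 3·5 + 2 ↦ 6^(6 + 1) + 3·6^3 + 3·6^2 + 3·6 + 2|_6 = 280712 ⇒ 280711
(4) 280711|_6 = 6^(6 + 1) + 3·6^3 + 3·6^2 + 3·6 + 1 ↦ 7^(7 + 1) + 3·7^3 + 3·7^2 + 3·7 + 1|_7 = 5765999 ⇒ 5765998
(5) 5765998|_7 = 7^(7 + 1) + 3·7^3 + 3·7^2 + 3·7 ↦ 8^(8 + 1) + 3·8^3 + 3·8^2 + 3·8|_8 = 134219480 ⇒ 134219479
(6) 134219479|_8 = 8^(8 + 1) + 3·8^3 + 3·8^2 + 2·8 + 7 ↦ 9^(9 + 1) + 3·9^3 + 3·9^2 + 2·9 + 7|_9 = 3486786856 ⇒ 3486786855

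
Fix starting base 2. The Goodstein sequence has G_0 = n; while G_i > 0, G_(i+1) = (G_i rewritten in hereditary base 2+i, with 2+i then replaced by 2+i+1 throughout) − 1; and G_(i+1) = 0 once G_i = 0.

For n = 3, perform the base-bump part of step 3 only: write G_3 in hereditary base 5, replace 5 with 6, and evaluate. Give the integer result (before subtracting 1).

(0) 3|_2 = 2 + 1 ↦ 3 + 1|_3 = 4 ⇒ 3
(1) 3|_3 = 3 ↦ 4|_4 = 4 ⇒ 3
(2) 3|_4 = 3 ↦ 3|_5 = 3 ⇒ 2

2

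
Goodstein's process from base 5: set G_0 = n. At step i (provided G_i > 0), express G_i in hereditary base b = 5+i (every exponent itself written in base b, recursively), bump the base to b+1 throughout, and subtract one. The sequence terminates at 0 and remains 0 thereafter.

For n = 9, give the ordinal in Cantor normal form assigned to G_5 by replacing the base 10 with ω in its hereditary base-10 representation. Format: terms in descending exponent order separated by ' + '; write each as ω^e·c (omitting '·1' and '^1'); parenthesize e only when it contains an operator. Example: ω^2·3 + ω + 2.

i=0: 9 = 5 + 4 (b=5); 5→6: 6 + 4 = 10; 10−1 = 9
i=1: 9 = 6 + 3 (b=6); 6→7: 7 + 3 = 10; 10−1 = 9
i=2: 9 = 7 + 2 (b=7); 7→8: 8 + 2 = 10; 10−1 = 9
i=3: 9 = 8 + 1 (b=8); 8→9: 9 + 1 = 10; 10−1 = 9
i=4: 9 = 9 (b=9); 9→10: 10 = 10; 10−1 = 9

9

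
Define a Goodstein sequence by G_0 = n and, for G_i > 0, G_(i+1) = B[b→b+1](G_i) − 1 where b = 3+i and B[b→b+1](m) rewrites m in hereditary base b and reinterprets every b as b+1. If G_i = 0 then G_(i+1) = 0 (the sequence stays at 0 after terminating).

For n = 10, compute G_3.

(0) 10|_3 = 3^2 + 1 ↦ 4^2 + 1|_4 = 17 ⇒ 16
(1) 16|_4 = 4^2 ↦ 5^2|_5 = 25 ⇒ 24
(2) 24|_5 = 4·5 + 4 ↦ 4·6 + 4|_6 = 28 ⇒ 27
(3) 27|_6 = 4·6 + 3 ↦ 4·7 + 3|_7 = 31 ⇒ 30

27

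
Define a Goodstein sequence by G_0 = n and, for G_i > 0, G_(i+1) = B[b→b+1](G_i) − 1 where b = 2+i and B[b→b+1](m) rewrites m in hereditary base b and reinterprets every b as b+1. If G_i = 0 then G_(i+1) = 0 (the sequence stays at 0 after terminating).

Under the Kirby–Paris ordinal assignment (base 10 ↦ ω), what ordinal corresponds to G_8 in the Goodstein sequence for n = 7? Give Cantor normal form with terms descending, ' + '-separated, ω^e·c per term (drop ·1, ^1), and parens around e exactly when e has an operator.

ω^7·7 + ω^6·7 + ω^5·7 + ω^4·7 + ω^3·7 + ω^2·7 + ω·7 + 5

G_0 = 7. HB_2(7) = 2^2 + 2 + 1. Bump = 31. G_1 = 30.
G_1 = 30. HB_3(30) = 3^3 + 3. Bump = 260. G_2 = 259.
G_2 = 259. HB_4(259) = 4^4 + 3. Bump = 3128. G_3 = 3127.
G_3 = 3127. HB_5(3127) = 5^5 + 2. Bump = 46658. G_4 = 46657.
G_4 = 46657. HB_6(46657) = 6^6 + 1. Bump = 823544. G_5 = 823543.
G_5 = 823543. HB_7(823543) = 7^7. Bump = 16777216. G_6 = 16777215.
G_6 = 16777215. HB_8(16777215) = 7·8^7 + 7·8^6 + 7·8^5 + 7·8^4 + 7·8^3 + 7·8^2 + 7·8 + 7. Bump = 37665880. G_7 = 37665879.
G_7 = 37665879. HB_9(37665879) = 7·9^7 + 7·9^6 + 7·9^5 + 7·9^4 + 7·9^3 + 7·9^2 + 7·9 + 6. Bump = 77777776. G_8 = 77777775.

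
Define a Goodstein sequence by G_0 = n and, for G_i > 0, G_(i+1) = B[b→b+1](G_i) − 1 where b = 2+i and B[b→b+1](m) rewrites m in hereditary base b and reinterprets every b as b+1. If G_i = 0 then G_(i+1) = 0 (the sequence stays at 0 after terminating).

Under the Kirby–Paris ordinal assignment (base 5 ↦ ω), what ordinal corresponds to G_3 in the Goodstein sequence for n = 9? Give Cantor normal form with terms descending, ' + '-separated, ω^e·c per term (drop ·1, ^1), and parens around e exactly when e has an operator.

ω^ω·3 + ω^3·3 + ω^2·3 + ω·3 + 2

i=0: 9 = 2^(2 + 1) + 1 (b=2); 2→3: 3^(3 + 1) + 1 = 82; 82−1 = 81
i=1: 81 = 3^(3 + 1) (b=3); 3→4: 4^(4 + 1) = 1024; 1024−1 = 1023
i=2: 1023 = 3·4^4 + 3·4^3 + 3·4^2 + 3·4 + 3 (b=4); 4→5: 3·5^5 + 3·5^3 + 3·5^2 + 3·5 + 3 = 9843; 9843−1 = 9842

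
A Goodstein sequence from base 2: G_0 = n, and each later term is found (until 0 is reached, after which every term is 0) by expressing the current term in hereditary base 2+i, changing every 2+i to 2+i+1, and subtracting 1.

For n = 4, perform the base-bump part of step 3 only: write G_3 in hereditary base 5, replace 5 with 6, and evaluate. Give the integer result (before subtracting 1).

(0) 4|_2 = 2^2 ↦ 3^3|_3 = 27 ⇒ 26
(1) 26|_3 = 2·3^2 + 2·3 + 2 ↦ 2·4^2 + 2·4 + 2|_4 = 42 ⇒ 41
(2) 41|_4 = 2·4^2 + 2·4 + 1 ↦ 2·5^2 + 2·5 + 1|_5 = 61 ⇒ 60

84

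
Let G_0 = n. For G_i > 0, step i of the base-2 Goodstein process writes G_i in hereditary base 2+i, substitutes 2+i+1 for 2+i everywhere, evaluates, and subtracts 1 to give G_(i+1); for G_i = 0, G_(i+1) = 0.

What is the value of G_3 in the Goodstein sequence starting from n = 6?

6 —HB2→ 2^2 + 2 —bump→ 3^3 + 3 = 30 —(−1)→ 29
29 —HB3→ 3^3 + 2 —bump→ 4^4 + 2 = 258 —(−1)→ 257
257 —HB4→ 4^4 + 1 —bump→ 5^5 + 1 = 3126 —(−1)→ 3125

3125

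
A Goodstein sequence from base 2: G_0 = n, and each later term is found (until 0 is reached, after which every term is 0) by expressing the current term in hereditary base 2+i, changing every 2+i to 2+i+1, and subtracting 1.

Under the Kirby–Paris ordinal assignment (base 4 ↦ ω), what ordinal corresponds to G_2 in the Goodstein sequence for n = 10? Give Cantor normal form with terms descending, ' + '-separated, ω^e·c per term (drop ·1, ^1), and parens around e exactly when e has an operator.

ω^(ω + 1) + 1

G_0 = 10. HB_2(10) = 2^(2 + 1) + 2. Bump = 84. G_1 = 83.
G_1 = 83. HB_3(83) = 3^(3 + 1) + 2. Bump = 1026. G_2 = 1025.
G_2 = 1025. HB_4(1025) = 4^(4 + 1) + 1. Bump = 15626. G_3 = 15625.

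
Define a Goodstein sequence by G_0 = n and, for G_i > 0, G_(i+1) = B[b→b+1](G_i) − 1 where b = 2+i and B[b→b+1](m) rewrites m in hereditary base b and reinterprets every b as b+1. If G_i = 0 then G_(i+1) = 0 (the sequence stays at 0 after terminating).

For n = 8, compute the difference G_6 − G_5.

i=0: 8 = 2^(2 + 1) (b=2); 2→3: 3^(3 + 1) = 81; 81−1 = 80
i=1: 80 = 2·3^3 + 2·3^2 + 2·3 + 2 (b=3); 3→4: 2·4^4 + 2·4^2 + 2·4 + 2 = 554; 554−1 = 553
i=2: 553 = 2·4^4 + 2·4^2 + 2·4 + 1 (b=4); 4→5: 2·5^5 + 2·5^2 + 2·5 + 1 = 6311; 6311−1 = 6310
i=3: 6310 = 2·5^5 + 2·5^2 + 2·5 (b=5); 5→6: 2·6^6 + 2·6^2 + 2·6 = 93396; 93396−1 = 93395
i=4: 93395 = 2·6^6 + 2·6^2 + 6 + 5 (b=6); 6→7: 2·7^7 + 2·7^2 + 7 + 5 = 1647196; 1647196−1 = 1647195
i=5: 1647195 = 2·7^7 + 2·7^2 + 7 + 4 (b=7); 7→8: 2·8^8 + 2·8^2 + 8 + 4 = 33554572; 33554572−1 = 33554571

31907376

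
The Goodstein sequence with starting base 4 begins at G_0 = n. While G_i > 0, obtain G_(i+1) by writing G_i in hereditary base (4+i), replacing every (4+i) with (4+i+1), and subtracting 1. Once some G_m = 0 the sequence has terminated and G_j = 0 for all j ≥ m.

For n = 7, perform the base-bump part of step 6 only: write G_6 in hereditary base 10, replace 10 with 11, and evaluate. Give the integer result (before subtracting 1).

5

(0) 7|_4 = 4 + 3 ↦ 5 + 3|_5 = 8 ⇒ 7
(1) 7|_5 = 5 + 2 ↦ 6 + 2|_6 = 8 ⇒ 7
(2) 7|_6 = 6 + 1 ↦ 7 + 1|_7 = 8 ⇒ 7
(3) 7|_7 = 7 ↦ 8|_8 = 8 ⇒ 7
(4) 7|_8 = 7 ↦ 7|_9 = 7 ⇒ 6
(5) 6|_9 = 6 ↦ 6|_10 = 6 ⇒ 5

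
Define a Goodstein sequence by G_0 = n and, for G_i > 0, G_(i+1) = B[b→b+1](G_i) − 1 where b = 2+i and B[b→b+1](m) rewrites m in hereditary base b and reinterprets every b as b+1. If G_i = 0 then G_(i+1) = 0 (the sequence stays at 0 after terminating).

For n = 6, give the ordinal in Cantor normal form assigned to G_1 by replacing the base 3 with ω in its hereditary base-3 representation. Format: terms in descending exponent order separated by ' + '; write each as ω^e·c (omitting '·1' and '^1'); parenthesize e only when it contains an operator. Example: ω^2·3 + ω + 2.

ω^ω + 2

(0) 6|_2 = 2^2 + 2 ↦ 3^3 + 3|_3 = 30 ⇒ 29
(1) 29|_3 = 3^3 + 2 ↦ 4^4 + 2|_4 = 258 ⇒ 257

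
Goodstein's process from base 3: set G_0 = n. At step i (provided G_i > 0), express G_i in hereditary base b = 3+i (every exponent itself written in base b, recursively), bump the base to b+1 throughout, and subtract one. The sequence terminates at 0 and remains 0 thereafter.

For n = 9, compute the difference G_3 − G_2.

[0] 9 ≡ 3^2 (base 3). Lift 4: 16. −1: 15.
[1] 15 ≡ 3·4 + 3 (base 4). Lift 5: 18. −1: 17.
[2] 17 ≡ 3·5 + 2 (base 5). Lift 6: 20. −1: 19.

2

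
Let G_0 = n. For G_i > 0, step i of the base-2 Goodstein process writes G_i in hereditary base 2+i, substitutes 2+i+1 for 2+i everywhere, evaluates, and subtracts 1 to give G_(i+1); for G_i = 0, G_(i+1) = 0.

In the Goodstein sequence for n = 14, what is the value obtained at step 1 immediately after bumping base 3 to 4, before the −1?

1282

step 0: 14 = 2^(2 + 1) + 2^2 + 2; sub 3 for 2: 3^(3 + 1) + 3^3 + 3; = 111; G_1 = 111−1 = 110
step 1: 110 = 3^(3 + 1) + 3^3 + 2; sub 4 for 3: 4^(4 + 1) + 4^4 + 2; = 1282; G_2 = 1282−1 = 1281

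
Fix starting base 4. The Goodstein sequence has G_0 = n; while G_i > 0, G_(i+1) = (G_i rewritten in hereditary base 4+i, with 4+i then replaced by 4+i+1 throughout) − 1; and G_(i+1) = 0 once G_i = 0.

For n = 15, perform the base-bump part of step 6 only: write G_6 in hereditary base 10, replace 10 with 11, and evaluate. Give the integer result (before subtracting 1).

27

(0) 15|_4 = 3·4 + 3 ↦ 3·5 + 3|_5 = 18 ⇒ 17
(1) 17|_5 = 3·5 + 2 ↦ 3·6 + 2|_6 = 20 ⇒ 19
(2) 19|_6 = 3·6 + 1 ↦ 3·7 + 1|_7 = 22 ⇒ 21
(3) 21|_7 = 3·7 ↦ 3·8|_8 = 24 ⇒ 23
(4) 23|_8 = 2·8 + 7 ↦ 2·9 + 7|_9 = 25 ⇒ 24
(5) 24|_9 = 2·9 + 6 ↦ 2·10 + 6|_10 = 26 ⇒ 25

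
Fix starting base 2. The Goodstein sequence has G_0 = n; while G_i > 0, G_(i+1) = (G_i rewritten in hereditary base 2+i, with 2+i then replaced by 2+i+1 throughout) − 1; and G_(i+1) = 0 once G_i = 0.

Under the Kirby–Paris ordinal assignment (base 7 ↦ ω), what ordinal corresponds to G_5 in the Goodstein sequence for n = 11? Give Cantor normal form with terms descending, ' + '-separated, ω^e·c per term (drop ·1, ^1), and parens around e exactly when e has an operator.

ω^(ω + 1)

[0] 11 ≡ 2^(2 + 1) + 2 + 1 (base 2). Lift 3: 85. −1: 84.
[1] 84 ≡ 3^(3 + 1) + 3 (base 3). Lift 4: 1028. −1: 1027.
[2] 1027 ≡ 4^(4 + 1) + 3 (base 4). Lift 5: 15628. −1: 15627.
[3] 15627 ≡ 5^(5 + 1) + 2 (base 5). Lift 6: 279938. −1: 279937.
[4] 279937 ≡ 6^(6 + 1) + 1 (base 6). Lift 7: 5764802. −1: 5764801.
[5] 5764801 ≡ 7^(7 + 1) (base 7). Lift 8: 134217728. −1: 134217727.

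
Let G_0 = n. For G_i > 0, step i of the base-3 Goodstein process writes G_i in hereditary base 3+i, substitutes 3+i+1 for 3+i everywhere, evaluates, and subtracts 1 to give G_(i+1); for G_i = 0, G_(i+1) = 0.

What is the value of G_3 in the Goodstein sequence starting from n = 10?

10 —HB3→ 3^2 + 1 —bump→ 4^2 + 1 = 17 —(−1)→ 16
16 —HB4→ 4^2 —bump→ 5^2 = 25 —(−1)→ 24
24 —HB5→ 4·5 + 4 —bump→ 4·6 + 4 = 28 —(−1)→ 27
27 —HB6→ 4·6 + 3 —bump→ 4·7 + 3 = 31 —(−1)→ 30

27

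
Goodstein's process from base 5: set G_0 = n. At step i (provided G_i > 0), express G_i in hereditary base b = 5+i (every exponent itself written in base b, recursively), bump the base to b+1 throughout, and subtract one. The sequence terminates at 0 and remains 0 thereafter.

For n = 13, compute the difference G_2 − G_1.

1

G_0=13  [base 5] 2·5 + 3  →[5↦6]→  2·6 + 3 = 15  −1 ⇒ G_1=14
G_1=14  [base 6] 2·6 + 2  →[6↦7]→  2·7 + 2 = 16  −1 ⇒ G_2=15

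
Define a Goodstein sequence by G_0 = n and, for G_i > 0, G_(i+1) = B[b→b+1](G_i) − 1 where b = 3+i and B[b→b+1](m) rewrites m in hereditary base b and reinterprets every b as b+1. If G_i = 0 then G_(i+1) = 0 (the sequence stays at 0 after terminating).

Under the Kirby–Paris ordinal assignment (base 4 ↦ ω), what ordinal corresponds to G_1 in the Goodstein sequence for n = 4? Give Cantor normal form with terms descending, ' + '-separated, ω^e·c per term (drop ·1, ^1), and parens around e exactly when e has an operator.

G_0=4  [base 3] 3 + 1  →[3↦4]→  4 + 1 = 5  −1 ⇒ G_1=4
G_1=4  [base 4] 4  →[4↦5]→  5 = 5  −1 ⇒ G_2=4

ω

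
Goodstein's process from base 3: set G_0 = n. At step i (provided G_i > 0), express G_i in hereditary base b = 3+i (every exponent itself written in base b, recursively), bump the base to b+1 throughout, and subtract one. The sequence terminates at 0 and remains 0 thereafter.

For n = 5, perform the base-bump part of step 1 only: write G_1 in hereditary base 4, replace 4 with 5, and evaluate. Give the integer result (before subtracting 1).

step 0: 5 = 3 + 2; sub 4 for 3: 4 + 2; = 6; G_1 = 6−1 = 5
step 1: 5 = 4 + 1; sub 5 for 4: 5 + 1; = 6; G_2 = 6−1 = 5

6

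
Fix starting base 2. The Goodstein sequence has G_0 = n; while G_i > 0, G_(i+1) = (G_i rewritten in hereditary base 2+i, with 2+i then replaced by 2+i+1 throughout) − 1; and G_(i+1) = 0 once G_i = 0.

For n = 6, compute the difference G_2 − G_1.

228

G_0=6  [base 2] 2^2 + 2  →[2↦3]→  3^3 + 3 = 30  −1 ⇒ G_1=29
G_1=29  [base 3] 3^3 + 2  →[3↦4]→  4^4 + 2 = 258  −1 ⇒ G_2=257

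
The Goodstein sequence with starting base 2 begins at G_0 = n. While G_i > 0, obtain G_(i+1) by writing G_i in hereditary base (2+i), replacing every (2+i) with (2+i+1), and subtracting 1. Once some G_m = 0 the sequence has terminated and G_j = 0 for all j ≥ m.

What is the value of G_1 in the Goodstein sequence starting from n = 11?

step 0: 11 = 2^(2 + 1) + 2 + 1; sub 3 for 2: 3^(3 + 1) + 3 + 1; = 85; G_1 = 85−1 = 84
step 1: 84 = 3^(3 + 1) + 3; sub 4 for 3: 4^(4 + 1) + 4; = 1028; G_2 = 1028−1 = 1027

84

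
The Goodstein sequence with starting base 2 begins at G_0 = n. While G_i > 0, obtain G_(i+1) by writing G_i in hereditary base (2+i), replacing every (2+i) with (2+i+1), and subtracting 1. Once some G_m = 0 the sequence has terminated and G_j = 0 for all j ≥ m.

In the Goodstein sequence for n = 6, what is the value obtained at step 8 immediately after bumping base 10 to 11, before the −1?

885776

step 0: 6 = 2^2 + 2; sub 3 for 2: 3^3 + 3; = 30; G_1 = 30−1 = 29
step 1: 29 = 3^3 + 2; sub 4 for 3: 4^4 + 2; = 258; G_2 = 258−1 = 257
step 2: 257 = 4^4 + 1; sub 5 for 4: 5^5 + 1; = 3126; G_3 = 3126−1 = 3125
step 3: 3125 = 5^5; sub 6 for 5: 6^6; = 46656; G_4 = 46656−1 = 46655
step 4: 46655 = 5·6^5 + 5·6^4 + 5·6^3 + 5·6^2 + 5·6 + 5; sub 7 for 6: 5·7^5 + 5·7^4 + 5·7^3 + 5·7^2 + 5·7 + 5; = 98040; G_5 = 98040−1 = 98039
step 5: 98039 = 5·7^5 + 5·7^4 + 5·7^3 + 5·7^2 + 5·7 + 4; sub 8 for 7: 5·8^5 + 5·8^4 + 5·8^3 + 5·8^2 + 5·8 + 4; = 187244; G_6 = 187244−1 = 187243
step 6: 187243 = 5·8^5 + 5·8^4 + 5·8^3 + 5·8^2 + 5·8 + 3; sub 9 for 8: 5·9^5 + 5·9^4 + 5·9^3 + 5·9^2 + 5·9 + 3; = 332148; G_7 = 332148−1 = 332147
step 7: 332147 = 5·9^5 + 5·9^4 + 5·9^3 + 5·9^2 + 5·9 + 2; sub 10 for 9: 5·10^5 + 5·10^4 + 5·10^3 + 5·10^2 + 5·10 + 2; = 555552; G_8 = 555552−1 = 555551
step 8: 555551 = 5·10^5 + 5·10^4 + 5·10^3 + 5·10^2 + 5·10 + 1; sub 11 for 10: 5·11^5 + 5·11^4 + 5·11^3 + 5·11^2 + 5·11 + 1; = 885776; G_9 = 885776−1 = 885775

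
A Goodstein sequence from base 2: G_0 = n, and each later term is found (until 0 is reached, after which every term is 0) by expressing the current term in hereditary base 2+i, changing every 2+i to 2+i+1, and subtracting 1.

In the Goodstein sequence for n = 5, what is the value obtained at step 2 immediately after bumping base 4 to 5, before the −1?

base 2: 5 = 2^2 + 1; at 3: 3^3 + 1 = 28; next = 27
base 3: 27 = 3^3; at 4: 4^4 = 256; next = 255
base 4: 255 = 3·4^3 + 3·4^2 + 3·4 + 3; at 5: 3·5^3 + 3·5^2 + 3·5 + 3 = 468; next = 467

468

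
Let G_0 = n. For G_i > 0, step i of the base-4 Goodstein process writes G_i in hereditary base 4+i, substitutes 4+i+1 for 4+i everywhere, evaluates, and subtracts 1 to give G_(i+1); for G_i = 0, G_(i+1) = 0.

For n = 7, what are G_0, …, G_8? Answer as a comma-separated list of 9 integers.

7, 7, 7, 7, 7, 6, 5, 4, 3

i=0: 7 = 4 + 3 (b=4); 4→5: 5 + 3 = 8; 8−1 = 7
i=1: 7 = 5 + 2 (b=5); 5→6: 6 + 2 = 8; 8−1 = 7
i=2: 7 = 6 + 1 (b=6); 6→7: 7 + 1 = 8; 8−1 = 7
i=3: 7 = 7 (b=7); 7→8: 8 = 8; 8−1 = 7
i=4: 7 = 7 (b=8); 8→9: 7 = 7; 7−1 = 6
i=5: 6 = 6 (b=9); 9→10: 6 = 6; 6−1 = 5
i=6: 5 = 5 (b=10); 10→11: 5 = 5; 5−1 = 4
i=7: 4 = 4 (b=11); 11→12: 4 = 4; 4−1 = 3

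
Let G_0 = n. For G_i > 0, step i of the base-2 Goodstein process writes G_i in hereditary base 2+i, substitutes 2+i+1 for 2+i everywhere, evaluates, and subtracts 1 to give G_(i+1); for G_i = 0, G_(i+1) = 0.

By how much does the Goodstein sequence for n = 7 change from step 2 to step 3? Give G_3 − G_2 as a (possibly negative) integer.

step 0: 7 = 2^2 + 2 + 1; sub 3 for 2: 3^3 + 3 + 1; = 31; G_1 = 31−1 = 30
step 1: 30 = 3^3 + 3; sub 4 for 3: 4^4 + 4; = 260; G_2 = 260−1 = 259
step 2: 259 = 4^4 + 3; sub 5 for 4: 5^5 + 3; = 3128; G_3 = 3128−1 = 3127

2868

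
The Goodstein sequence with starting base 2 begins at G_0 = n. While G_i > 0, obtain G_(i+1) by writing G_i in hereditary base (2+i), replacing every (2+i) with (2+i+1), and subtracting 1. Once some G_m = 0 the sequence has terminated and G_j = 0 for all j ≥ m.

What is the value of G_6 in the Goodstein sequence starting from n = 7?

16777215

base 2: 7 = 2^2 + 2 + 1; at 3: 3^3 + 3 + 1 = 31; next = 30
base 3: 30 = 3^3 + 3; at 4: 4^4 + 4 = 260; next = 259
base 4: 259 = 4^4 + 3; at 5: 5^5 + 3 = 3128; next = 3127
base 5: 3127 = 5^5 + 2; at 6: 6^6 + 2 = 46658; next = 46657
base 6: 46657 = 6^6 + 1; at 7: 7^7 + 1 = 823544; next = 823543
base 7: 823543 = 7^7; at 8: 8^8 = 16777216; next = 16777215
base 8: 16777215 = 7·8^7 + 7·8^6 + 7·8^5 + 7·8^4 + 7·8^3 + 7·8^2 + 7·8 + 7; at 9: 7·9^7 + 7·9^6 + 7·9^5 + 7·9^4 + 7·9^3 + 7·9^2 + 7·9 + 7 = 37665880; next = 37665879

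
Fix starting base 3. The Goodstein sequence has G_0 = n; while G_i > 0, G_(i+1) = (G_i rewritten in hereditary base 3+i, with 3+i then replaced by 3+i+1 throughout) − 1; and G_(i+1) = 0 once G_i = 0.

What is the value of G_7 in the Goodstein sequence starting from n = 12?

75

G_0 = 12. HB_3(12) = 3^2 + 3. Bump = 20. G_1 = 19.
G_1 = 19. HB_4(19) = 4^2 + 3. Bump = 28. G_2 = 27.
G_2 = 27. HB_5(27) = 5^2 + 2. Bump = 38. G_3 = 37.
G_3 = 37. HB_6(37) = 6^2 + 1. Bump = 50. G_4 = 49.
G_4 = 49. HB_7(49) = 7^2. Bump = 64. G_5 = 63.
G_5 = 63. HB_8(63) = 7·8 + 7. Bump = 70. G_6 = 69.
G_6 = 69. HB_9(69) = 7·9 + 6. Bump = 76. G_7 = 75.
G_7 = 75. HB_10(75) = 7·10 + 5. Bump = 82. G_8 = 81.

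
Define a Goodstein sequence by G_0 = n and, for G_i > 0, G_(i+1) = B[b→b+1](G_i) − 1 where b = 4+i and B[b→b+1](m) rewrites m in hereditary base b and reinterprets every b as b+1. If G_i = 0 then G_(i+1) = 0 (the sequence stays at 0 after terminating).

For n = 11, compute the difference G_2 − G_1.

1

step 0: 11 = 2·4 + 3; sub 5 for 4: 2·5 + 3; = 13; G_1 = 13−1 = 12
step 1: 12 = 2·5 + 2; sub 6 for 5: 2·6 + 2; = 14; G_2 = 14−1 = 13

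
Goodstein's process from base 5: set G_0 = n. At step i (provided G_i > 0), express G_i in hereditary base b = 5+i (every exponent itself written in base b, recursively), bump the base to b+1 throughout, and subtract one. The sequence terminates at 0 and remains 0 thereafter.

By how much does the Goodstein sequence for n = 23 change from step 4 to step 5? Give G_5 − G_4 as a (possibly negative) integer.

2

(0) 23|_5 = 4·5 + 3 ↦ 4·6 + 3|_6 = 27 ⇒ 26
(1) 26|_6 = 4·6 + 2 ↦ 4·7 + 2|_7 = 30 ⇒ 29
(2) 29|_7 = 4·7 + 1 ↦ 4·8 + 1|_8 = 33 ⇒ 32
(3) 32|_8 = 4·8 ↦ 4·9|_9 = 36 ⇒ 35
(4) 35|_9 = 3·9 + 8 ↦ 3·10 + 8|_10 = 38 ⇒ 37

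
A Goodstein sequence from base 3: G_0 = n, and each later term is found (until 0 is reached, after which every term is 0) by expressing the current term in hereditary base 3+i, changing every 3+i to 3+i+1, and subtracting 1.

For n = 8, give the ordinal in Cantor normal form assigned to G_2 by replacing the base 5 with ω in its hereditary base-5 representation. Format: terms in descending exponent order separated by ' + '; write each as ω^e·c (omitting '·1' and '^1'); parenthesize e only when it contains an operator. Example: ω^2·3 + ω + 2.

ω·2

[0] 8 ≡ 2·3 + 2 (base 3). Lift 4: 10. −1: 9.
[1] 9 ≡ 2·4 + 1 (base 4). Lift 5: 11. −1: 10.
[2] 10 ≡ 2·5 (base 5). Lift 6: 12. −1: 11.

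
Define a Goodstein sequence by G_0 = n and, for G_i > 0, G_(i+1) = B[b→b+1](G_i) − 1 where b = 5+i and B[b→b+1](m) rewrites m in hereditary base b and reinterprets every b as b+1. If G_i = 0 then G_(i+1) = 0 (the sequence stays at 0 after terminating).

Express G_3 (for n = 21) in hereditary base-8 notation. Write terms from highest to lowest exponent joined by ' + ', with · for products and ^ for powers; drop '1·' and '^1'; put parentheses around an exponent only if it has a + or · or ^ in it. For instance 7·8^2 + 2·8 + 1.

3·8 + 5

i=0: 21 = 4·5 + 1 (b=5); 5→6: 4·6 + 1 = 25; 25−1 = 24
i=1: 24 = 4·6 (b=6); 6→7: 4·7 = 28; 28−1 = 27
i=2: 27 = 3·7 + 6 (b=7); 7→8: 3·8 + 6 = 30; 30−1 = 29
i=3: 29 = 3·8 + 5 (b=8); 8→9: 3·9 + 5 = 32; 32−1 = 31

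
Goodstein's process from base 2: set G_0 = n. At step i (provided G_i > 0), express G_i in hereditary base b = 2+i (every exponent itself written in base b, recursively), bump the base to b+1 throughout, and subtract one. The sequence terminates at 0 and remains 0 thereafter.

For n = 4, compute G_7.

173

G_0 = 4. HB_2(4) = 2^2. Bump = 27. G_1 = 26.
G_1 = 26. HB_3(26) = 2·3^2 + 2·3 + 2. Bump = 42. G_2 = 41.
G_2 = 41. HB_4(41) = 2·4^2 + 2·4 + 1. Bump = 61. G_3 = 60.
G_3 = 60. HB_5(60) = 2·5^2 + 2·5. Bump = 84. G_4 = 83.
G_4 = 83. HB_6(83) = 2·6^2 + 6 + 5. Bump = 110. G_5 = 109.
G_5 = 109. HB_7(109) = 2·7^2 + 7 + 4. Bump = 140. G_6 = 139.
G_6 = 139. HB_8(139) = 2·8^2 + 8 + 3. Bump = 174. G_7 = 173.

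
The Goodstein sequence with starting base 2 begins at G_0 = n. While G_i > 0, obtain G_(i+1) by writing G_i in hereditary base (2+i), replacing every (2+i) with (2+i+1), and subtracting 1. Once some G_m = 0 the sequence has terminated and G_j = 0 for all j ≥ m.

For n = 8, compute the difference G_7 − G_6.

741286580

step 0: 8 = 2^(2 + 1); sub 3 for 2: 3^(3 + 1); = 81; G_1 = 81−1 = 80
step 1: 80 = 2·3^3 + 2·3^2 + 2·3 + 2; sub 4 for 3: 2·4^4 + 2·4^2 + 2·4 + 2; = 554; G_2 = 554−1 = 553
step 2: 553 = 2·4^4 + 2·4^2 + 2·4 + 1; sub 5 for 4: 2·5^5 + 2·5^2 + 2·5 + 1; = 6311; G_3 = 6311−1 = 6310
step 3: 6310 = 2·5^5 + 2·5^2 + 2·5; sub 6 for 5: 2·6^6 + 2·6^2 + 2·6; = 93396; G_4 = 93396−1 = 93395
step 4: 93395 = 2·6^6 + 2·6^2 + 6 + 5; sub 7 for 6: 2·7^7 + 2·7^2 + 7 + 5; = 1647196; G_5 = 1647196−1 = 1647195
step 5: 1647195 = 2·7^7 + 2·7^2 + 7 + 4; sub 8 for 7: 2·8^8 + 2·8^2 + 8 + 4; = 33554572; G_6 = 33554572−1 = 33554571
step 6: 33554571 = 2·8^8 + 2·8^2 + 8 + 3; sub 9 for 8: 2·9^9 + 2·9^2 + 9 + 3; = 774841152; G_7 = 774841152−1 = 774841151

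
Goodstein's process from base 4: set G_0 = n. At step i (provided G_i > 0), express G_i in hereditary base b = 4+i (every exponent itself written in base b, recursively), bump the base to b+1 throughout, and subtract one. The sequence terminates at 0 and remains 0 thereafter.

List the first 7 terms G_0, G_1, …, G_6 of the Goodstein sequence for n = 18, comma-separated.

18, 26, 36, 48, 53, 58, 63

(0) 18|_4 = 4^2 + 2 ↦ 5^2 + 2|_5 = 27 ⇒ 26
(1) 26|_5 = 5^2 + 1 ↦ 6^2 + 1|_6 = 37 ⇒ 36
(2) 36|_6 = 6^2 ↦ 7^2|_7 = 49 ⇒ 48
(3) 48|_7 = 6·7 + 6 ↦ 6·8 + 6|_8 = 54 ⇒ 53
(4) 53|_8 = 6·8 + 5 ↦ 6·9 + 5|_9 = 59 ⇒ 58
(5) 58|_9 = 6·9 + 4 ↦ 6·10 + 4|_10 = 64 ⇒ 63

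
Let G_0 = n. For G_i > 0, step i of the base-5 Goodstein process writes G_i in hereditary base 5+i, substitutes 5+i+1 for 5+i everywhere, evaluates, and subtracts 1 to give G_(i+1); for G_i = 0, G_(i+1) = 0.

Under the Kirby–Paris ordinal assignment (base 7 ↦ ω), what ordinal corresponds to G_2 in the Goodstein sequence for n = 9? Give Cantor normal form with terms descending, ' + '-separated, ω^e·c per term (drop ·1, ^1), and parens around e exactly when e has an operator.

ω + 2

base 5: 9 = 5 + 4; at 6: 6 + 4 = 10; next = 9
base 6: 9 = 6 + 3; at 7: 7 + 3 = 10; next = 9
base 7: 9 = 7 + 2; at 8: 8 + 2 = 10; next = 9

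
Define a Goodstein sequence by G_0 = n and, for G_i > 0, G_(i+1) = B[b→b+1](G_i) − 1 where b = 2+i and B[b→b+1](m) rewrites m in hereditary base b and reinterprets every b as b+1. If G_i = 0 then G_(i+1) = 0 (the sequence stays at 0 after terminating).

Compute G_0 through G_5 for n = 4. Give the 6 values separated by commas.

(0) 4|_2 = 2^2 ↦ 3^3|_3 = 27 ⇒ 26
(1) 26|_3 = 2·3^2 + 2·3 + 2 ↦ 2·4^2 + 2·4 + 2|_4 = 42 ⇒ 41
(2) 41|_4 = 2·4^2 + 2·4 + 1 ↦ 2·5^2 + 2·5 + 1|_5 = 61 ⇒ 60
(3) 60|_5 = 2·5^2 + 2·5 ↦ 2·6^2 + 2·6|_6 = 84 ⇒ 83
(4) 83|_6 = 2·6^2 + 6 + 5 ↦ 2·7^2 + 7 + 5|_7 = 110 ⇒ 109

4, 26, 41, 60, 83, 109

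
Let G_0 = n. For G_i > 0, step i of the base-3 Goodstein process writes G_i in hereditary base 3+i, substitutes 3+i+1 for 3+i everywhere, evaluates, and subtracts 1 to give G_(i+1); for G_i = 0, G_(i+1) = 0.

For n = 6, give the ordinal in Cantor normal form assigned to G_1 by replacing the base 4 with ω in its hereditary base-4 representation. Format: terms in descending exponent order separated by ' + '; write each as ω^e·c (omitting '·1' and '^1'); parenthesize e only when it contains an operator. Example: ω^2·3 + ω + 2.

G_0=6  [base 3] 2·3  →[3↦4]→  2·4 = 8  −1 ⇒ G_1=7
G_1=7  [base 4] 4 + 3  →[4↦5]→  5 + 3 = 8  −1 ⇒ G_2=7

ω + 3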